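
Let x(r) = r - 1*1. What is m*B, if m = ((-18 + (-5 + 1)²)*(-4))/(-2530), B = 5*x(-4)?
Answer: 20/253 ≈ 0.079051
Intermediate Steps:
x(r) = -1 + r (x(r) = r - 1 = -1 + r)
B = -25 (B = 5*(-1 - 4) = 5*(-5) = -25)
m = -4/1265 (m = ((-18 + (-4)²)*(-4))*(-1/2530) = ((-18 + 16)*(-4))*(-1/2530) = -2*(-4)*(-1/2530) = 8*(-1/2530) = -4/1265 ≈ -0.0031621)
m*B = -4/1265*(-25) = 20/253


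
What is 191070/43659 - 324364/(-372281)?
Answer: 123078122/23453703 ≈ 5.2477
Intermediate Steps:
191070/43659 - 324364/(-372281) = 191070*(1/43659) - 324364*(-1/372281) = 1930/441 + 324364/372281 = 123078122/23453703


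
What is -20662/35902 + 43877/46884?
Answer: 303277423/841614684 ≈ 0.36035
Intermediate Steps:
-20662/35902 + 43877/46884 = -20662*1/35902 + 43877*(1/46884) = -10331/17951 + 43877/46884 = 303277423/841614684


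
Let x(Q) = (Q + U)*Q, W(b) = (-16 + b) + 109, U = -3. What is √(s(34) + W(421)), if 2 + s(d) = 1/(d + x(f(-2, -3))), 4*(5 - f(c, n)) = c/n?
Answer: 2*√304762559/1543 ≈ 22.628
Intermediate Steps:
f(c, n) = 5 - c/(4*n)
W(b) = 93 + b
x(Q) = Q*(-3 + Q) (x(Q) = (Q - 3)*Q = (-3 + Q)*Q = Q*(-3 + Q))
s(d) = -2 + 1/(319/36 + d) (s(d) = -2 + 1/(d + (5 - ¼*(-2)/(-3))*(-3 + (5 - ¼*(-2)/(-3)))) = -2 + 1/(d + (5 - ¼*(-2)*(-⅓))*(-3 + (5 - ¼*(-2)*(-⅓)))) = -2 + 1/(d + (5 - ⅙)*(-3 + (5 - ⅙))) = -2 + 1/(d + 29*(-3 + 29/6)/6) = -2 + 1/(d + (29/6)*(11/6)) = -2 + 1/(d + 319/36) = -2 + 1/(319/36 + d))
√(s(34) + W(421)) = √(2*(-301 - 36*34)/(319 + 36*34) + (93 + 421)) = √(2*(-301 - 1224)/(319 + 1224) + 514) = √(2*(-1525)/1543 + 514) = √(2*(1/1543)*(-1525) + 514) = √(-3050/1543 + 514) = √(790052/1543) = 2*√304762559/1543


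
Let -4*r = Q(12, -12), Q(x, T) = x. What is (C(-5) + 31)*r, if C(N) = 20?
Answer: -153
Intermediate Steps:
r = -3 (r = -¼*12 = -3)
(C(-5) + 31)*r = (20 + 31)*(-3) = 51*(-3) = -153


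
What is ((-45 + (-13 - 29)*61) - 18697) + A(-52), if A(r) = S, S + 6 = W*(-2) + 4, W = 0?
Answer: -21306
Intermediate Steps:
S = -2 (S = -6 + (0*(-2) + 4) = -6 + (0 + 4) = -6 + 4 = -2)
A(r) = -2
((-45 + (-13 - 29)*61) - 18697) + A(-52) = ((-45 + (-13 - 29)*61) - 18697) - 2 = ((-45 - 42*61) - 18697) - 2 = ((-45 - 2562) - 18697) - 2 = (-2607 - 18697) - 2 = -21304 - 2 = -21306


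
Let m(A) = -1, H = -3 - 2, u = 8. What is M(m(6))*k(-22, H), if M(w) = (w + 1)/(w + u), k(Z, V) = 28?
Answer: 0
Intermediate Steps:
H = -5
M(w) = (1 + w)/(8 + w) (M(w) = (w + 1)/(w + 8) = (1 + w)/(8 + w))
M(m(6))*k(-22, H) = ((1 - 1)/(8 - 1))*28 = (0/7)*28 = ((1/7)*0)*28 = 0*28 = 0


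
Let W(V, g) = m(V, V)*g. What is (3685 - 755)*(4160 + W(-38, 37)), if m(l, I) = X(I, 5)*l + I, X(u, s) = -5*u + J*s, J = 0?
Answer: -774650980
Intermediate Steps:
X(u, s) = -5*u (X(u, s) = -5*u + 0*s = -5*u + 0 = -5*u)
m(l, I) = I - 5*I*l (m(l, I) = (-5*I)*l + I = -5*I*l + I = I - 5*I*l)
W(V, g) = V*g*(1 - 5*V) (W(V, g) = (V*(1 - 5*V))*g = V*g*(1 - 5*V))
(3685 - 755)*(4160 + W(-38, 37)) = (3685 - 755)*(4160 - 38*37*(1 - 5*(-38))) = 2930*(4160 - 38*37*(1 + 190)) = 2930*(4160 - 38*37*191) = 2930*(4160 - 268546) = 2930*(-264386) = -774650980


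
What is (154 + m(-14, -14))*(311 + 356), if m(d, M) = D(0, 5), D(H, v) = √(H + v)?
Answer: 102718 + 667*√5 ≈ 1.0421e+5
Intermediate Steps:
m(d, M) = √5 (m(d, M) = √(0 + 5) = √5)
(154 + m(-14, -14))*(311 + 356) = (154 + √5)*(311 + 356) = (154 + √5)*667 = 102718 + 667*√5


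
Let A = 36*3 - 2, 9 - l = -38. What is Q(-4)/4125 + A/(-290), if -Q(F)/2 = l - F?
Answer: -15561/39875 ≈ -0.39024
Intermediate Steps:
l = 47 (l = 9 - 1*(-38) = 9 + 38 = 47)
Q(F) = -94 + 2*F (Q(F) = -2*(47 - F) = -94 + 2*F)
A = 106 (A = 108 - 2 = 106)
Q(-4)/4125 + A/(-290) = (-94 + 2*(-4))/4125 + 106/(-290) = (-94 - 8)*(1/4125) + 106*(-1/290) = -102*1/4125 - 53/145 = -34/1375 - 53/145 = -15561/39875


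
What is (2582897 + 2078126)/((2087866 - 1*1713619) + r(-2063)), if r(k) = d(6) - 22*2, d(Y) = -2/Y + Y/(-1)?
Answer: 13983069/1122590 ≈ 12.456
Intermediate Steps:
d(Y) = -Y - 2/Y (d(Y) = -2/Y + Y*(-1) = -2/Y - Y = -Y - 2/Y)
r(k) = -151/3 (r(k) = (-1*6 - 2/6) - 22*2 = (-6 - 2*⅙) - 44 = (-6 - ⅓) - 44 = -19/3 - 44 = -151/3)
(2582897 + 2078126)/((2087866 - 1*1713619) + r(-2063)) = (2582897 + 2078126)/((2087866 - 1*1713619) - 151/3) = 4661023/((2087866 - 1713619) - 151/3) = 4661023/(374247 - 151/3) = 4661023/(1122590/3) = 4661023*(3/1122590) = 13983069/1122590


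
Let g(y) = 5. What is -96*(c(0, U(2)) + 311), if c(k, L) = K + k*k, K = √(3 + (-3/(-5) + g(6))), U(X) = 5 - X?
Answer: -29856 - 96*√215/5 ≈ -30138.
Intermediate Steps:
K = √215/5 (K = √(3 + (-3/(-5) + 5)) = √(3 + (-3*(-⅕) + 5)) = √(3 + (⅗ + 5)) = √(3 + 28/5) = √(43/5) = √215/5 ≈ 2.9326)
c(k, L) = k² + √215/5 (c(k, L) = √215/5 + k*k = √215/5 + k² = k² + √215/5)
-96*(c(0, U(2)) + 311) = -96*((0² + √215/5) + 311) = -96*((0 + √215/5) + 311) = -96*(√215/5 + 311) = -96*(311 + √215/5) = -29856 - 96*√215/5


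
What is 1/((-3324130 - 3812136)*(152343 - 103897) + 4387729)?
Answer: -1/345719154907 ≈ -2.8925e-12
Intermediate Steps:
1/((-3324130 - 3812136)*(152343 - 103897) + 4387729) = 1/(-7136266*48446 + 4387729) = 1/(-345723542636 + 4387729) = 1/(-345719154907) = -1/345719154907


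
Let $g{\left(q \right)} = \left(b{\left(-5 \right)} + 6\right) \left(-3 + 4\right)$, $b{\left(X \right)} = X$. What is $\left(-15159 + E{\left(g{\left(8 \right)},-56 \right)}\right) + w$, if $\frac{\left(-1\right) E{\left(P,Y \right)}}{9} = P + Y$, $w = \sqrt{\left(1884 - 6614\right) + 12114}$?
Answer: $-14664 + 2 \sqrt{1846} \approx -14578.0$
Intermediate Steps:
$g{\left(q \right)} = 1$ ($g{\left(q \right)} = \left(-5 + 6\right) \left(-3 + 4\right) = 1 \cdot 1 = 1$)
$w = 2 \sqrt{1846}$ ($w = \sqrt{-4730 + 12114} = \sqrt{7384} = 2 \sqrt{1846} \approx 85.93$)
$E{\left(P,Y \right)} = - 9 P - 9 Y$ ($E{\left(P,Y \right)} = - 9 \left(P + Y\right) = - 9 P - 9 Y$)
$\left(-15159 + E{\left(g{\left(8 \right)},-56 \right)}\right) + w = \left(-15159 - -495\right) + 2 \sqrt{1846} = \left(-15159 + \left(-9 + 504\right)\right) + 2 \sqrt{1846} = \left(-15159 + 495\right) + 2 \sqrt{1846} = -14664 + 2 \sqrt{1846}$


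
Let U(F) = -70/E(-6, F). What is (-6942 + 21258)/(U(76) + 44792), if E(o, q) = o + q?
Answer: 14316/44791 ≈ 0.31962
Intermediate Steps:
U(F) = -70/(-6 + F)
(-6942 + 21258)/(U(76) + 44792) = (-6942 + 21258)/(-70/(-6 + 76) + 44792) = 14316/(-70/70 + 44792) = 14316/(-70*1/70 + 44792) = 14316/(-1 + 44792) = 14316/44791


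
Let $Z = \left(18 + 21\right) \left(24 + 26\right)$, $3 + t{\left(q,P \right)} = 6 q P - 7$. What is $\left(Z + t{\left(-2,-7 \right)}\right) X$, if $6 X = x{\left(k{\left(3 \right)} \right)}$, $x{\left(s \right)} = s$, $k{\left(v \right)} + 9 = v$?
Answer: $-2024$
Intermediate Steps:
$k{\left(v \right)} = -9 + v$
$t{\left(q,P \right)} = -10 + 6 P q$ ($t{\left(q,P \right)} = -3 + \left(6 q P - 7\right) = -3 + \left(6 P q - 7\right) = -3 + \left(-7 + 6 P q\right) = -10 + 6 P q$)
$Z = 1950$ ($Z = 39 \cdot 50 = 1950$)
$X = -1$ ($X = \frac{-9 + 3}{6} = \frac{1}{6} \left(-6\right) = -1$)
$\left(Z + t{\left(-2,-7 \right)}\right) X = \left(1950 - \left(10 + 42 \left(-2\right)\right)\right) \left(-1\right) = \left(1950 + \left(-10 + 84\right)\right) \left(-1\right) = \left(1950 + 74\right) \left(-1\right) = 2024 \left(-1\right) = -2024$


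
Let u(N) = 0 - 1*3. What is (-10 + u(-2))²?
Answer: 169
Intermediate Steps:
u(N) = -3 (u(N) = 0 - 3 = -3)
(-10 + u(-2))² = (-10 - 3)² = (-13)² = 169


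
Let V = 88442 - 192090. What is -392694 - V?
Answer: -289046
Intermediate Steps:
V = -103648
-392694 - V = -392694 - 1*(-103648) = -392694 + 103648 = -289046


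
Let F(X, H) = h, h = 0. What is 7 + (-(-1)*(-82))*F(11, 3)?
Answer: 7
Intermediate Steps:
F(X, H) = 0
7 + (-(-1)*(-82))*F(11, 3) = 7 - (-1)*(-82)*0 = 7 - 1*82*0 = 7 - 82*0 = 7 + 0 = 7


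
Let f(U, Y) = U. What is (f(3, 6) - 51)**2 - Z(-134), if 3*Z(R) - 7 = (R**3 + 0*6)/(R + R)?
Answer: -691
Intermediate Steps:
Z(R) = 7/3 + R**2/6 (Z(R) = 7/3 + ((R**3 + 0*6)/(R + R))/3 = 7/3 + ((R**3 + 0)/((2*R)))/3 = 7/3 + (R**3*(1/(2*R)))/3 = 7/3 + (R**2/2)/3 = 7/3 + R**2/6)
(f(3, 6) - 51)**2 - Z(-134) = (3 - 51)**2 - (7/3 + (1/6)*(-134)**2) = (-48)**2 - (7/3 + (1/6)*17956) = 2304 - (7/3 + 8978/3) = 2304 - 1*2995 = 2304 - 2995 = -691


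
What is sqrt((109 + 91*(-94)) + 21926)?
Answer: sqrt(13481) ≈ 116.11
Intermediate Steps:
sqrt((109 + 91*(-94)) + 21926) = sqrt((109 - 8554) + 21926) = sqrt(-8445 + 21926) = sqrt(13481)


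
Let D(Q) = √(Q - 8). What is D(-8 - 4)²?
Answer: -20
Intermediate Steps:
D(Q) = √(-8 + Q)
D(-8 - 4)² = (√(-8 + (-8 - 4)))² = (√(-8 - 12))² = (√(-20))² = (2*I*√5)² = -20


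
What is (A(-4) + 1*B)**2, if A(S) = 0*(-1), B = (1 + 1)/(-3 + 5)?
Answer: 1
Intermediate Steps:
B = 1 (B = 2/2 = 2*(1/2) = 1)
A(S) = 0
(A(-4) + 1*B)**2 = (0 + 1*1)**2 = (0 + 1)**2 = 1**2 = 1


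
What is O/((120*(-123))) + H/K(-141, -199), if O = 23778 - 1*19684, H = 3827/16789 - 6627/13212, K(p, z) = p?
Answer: -294325046051/1068599871090 ≈ -0.27543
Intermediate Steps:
H = -20232793/73938756 (H = 3827*(1/16789) - 6627*1/13212 = 3827/16789 - 2209/4404 = -20232793/73938756 ≈ -0.27364)
O = 4094 (O = 23778 - 19684 = 4094)
O/((120*(-123))) + H/K(-141, -199) = 4094/((120*(-123))) - 20232793/73938756/(-141) = 4094/(-14760) - 20232793/73938756*(-1/141) = 4094*(-1/14760) + 20232793/10425364596 = -2047/7380 + 20232793/10425364596 = -294325046051/1068599871090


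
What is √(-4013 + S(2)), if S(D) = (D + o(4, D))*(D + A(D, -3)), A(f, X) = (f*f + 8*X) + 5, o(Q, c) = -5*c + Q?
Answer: I*√3961 ≈ 62.936*I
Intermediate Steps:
o(Q, c) = Q - 5*c
A(f, X) = 5 + f² + 8*X (A(f, X) = (f² + 8*X) + 5 = 5 + f² + 8*X)
S(D) = (4 - 4*D)*(-19 + D + D²) (S(D) = (D + (4 - 5*D))*(D + (5 + D² + 8*(-3))) = (4 - 4*D)*(D + (5 + D² - 24)) = (4 - 4*D)*(D + (-19 + D²)) = (4 - 4*D)*(-19 + D + D²))
√(-4013 + S(2)) = √(-4013 + (-76 - 4*2³ + 80*2)) = √(-4013 + (-76 - 4*8 + 160)) = √(-4013 + (-76 - 32 + 160)) = √(-4013 + 52) = √(-3961) = I*√3961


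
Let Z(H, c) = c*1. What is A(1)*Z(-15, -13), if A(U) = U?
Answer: -13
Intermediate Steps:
Z(H, c) = c
A(1)*Z(-15, -13) = 1*(-13) = -13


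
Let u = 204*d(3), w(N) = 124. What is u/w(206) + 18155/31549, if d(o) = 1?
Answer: 2171804/978019 ≈ 2.2206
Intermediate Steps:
u = 204 (u = 204*1 = 204)
u/w(206) + 18155/31549 = 204/124 + 18155/31549 = 204*(1/124) + 18155*(1/31549) = 51/31 + 18155/31549 = 2171804/978019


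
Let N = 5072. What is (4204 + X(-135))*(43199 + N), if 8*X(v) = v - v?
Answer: 202931284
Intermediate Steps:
X(v) = 0 (X(v) = (v - v)/8 = (⅛)*0 = 0)
(4204 + X(-135))*(43199 + N) = (4204 + 0)*(43199 + 5072) = 4204*48271 = 202931284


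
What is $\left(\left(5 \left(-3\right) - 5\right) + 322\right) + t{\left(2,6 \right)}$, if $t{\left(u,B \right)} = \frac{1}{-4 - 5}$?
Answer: $\frac{2717}{9} \approx 301.89$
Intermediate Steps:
$t{\left(u,B \right)} = - \frac{1}{9}$ ($t{\left(u,B \right)} = \frac{1}{-9} = - \frac{1}{9}$)
$\left(\left(5 \left(-3\right) - 5\right) + 322\right) + t{\left(2,6 \right)} = \left(\left(5 \left(-3\right) - 5\right) + 322\right) - \frac{1}{9} = \left(\left(-15 - 5\right) + 322\right) - \frac{1}{9} = \left(-20 + 322\right) - \frac{1}{9} = 302 - \frac{1}{9} = \frac{2717}{9}$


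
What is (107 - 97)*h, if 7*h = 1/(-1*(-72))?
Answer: 5/252 ≈ 0.019841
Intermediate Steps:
h = 1/504 (h = 1/(7*((-1*(-72)))) = (⅐)/72 = (⅐)*(1/72) = 1/504 ≈ 0.0019841)
(107 - 97)*h = (107 - 97)*(1/504) = 10*(1/504) = 5/252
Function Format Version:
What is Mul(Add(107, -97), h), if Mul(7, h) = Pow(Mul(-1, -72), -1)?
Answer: Rational(5, 252) ≈ 0.019841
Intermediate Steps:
h = Rational(1, 504) (h = Mul(Rational(1, 7), Pow(Mul(-1, -72), -1)) = Mul(Rational(1, 7), Pow(72, -1)) = Mul(Rational(1, 7), Rational(1, 72)) = Rational(1, 504) ≈ 0.0019841)
Mul(Add(107, -97), h) = Mul(Add(107, -97), Rational(1, 504)) = Mul(10, Rational(1, 504)) = Rational(5, 252)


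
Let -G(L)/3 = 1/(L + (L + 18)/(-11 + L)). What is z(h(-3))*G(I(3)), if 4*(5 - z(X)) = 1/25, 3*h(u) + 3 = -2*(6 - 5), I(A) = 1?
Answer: 499/30 ≈ 16.633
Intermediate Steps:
h(u) = -5/3 (h(u) = -1 + (-2*(6 - 5))/3 = -1 + (-2*1)/3 = -1 + (⅓)*(-2) = -1 - ⅔ = -5/3)
z(X) = 499/100 (z(X) = 5 - ¼/25 = 5 - ¼*1/25 = 5 - 1/100 = 499/100)
G(L) = -3/(L + (18 + L)/(-11 + L)) (G(L) = -3/(L + (L + 18)/(-11 + L)) = -3/(L + (18 + L)/(-11 + L)))
z(h(-3))*G(I(3)) = 499*(3*(11 - 1*1)/(18 + 1² - 10*1))/100 = 499*(3*(11 - 1)/(18 + 1 - 10))/100 = 499*(3*10/9)/100 = 499*(3*(⅑)*10)/100 = (499/100)*(10/3) = 499/30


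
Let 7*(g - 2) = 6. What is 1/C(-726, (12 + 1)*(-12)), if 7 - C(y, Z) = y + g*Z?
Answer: 7/8251 ≈ 0.00084838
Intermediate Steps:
g = 20/7 (g = 2 + (1/7)*6 = 2 + 6/7 = 20/7 ≈ 2.8571)
C(y, Z) = 7 - y - 20*Z/7 (C(y, Z) = 7 - (y + 20*Z/7) = 7 + (-y - 20*Z/7) = 7 - y - 20*Z/7)
1/C(-726, (12 + 1)*(-12)) = 1/(7 - 1*(-726) - 20*(12 + 1)*(-12)/7) = 1/(7 + 726 - 260*(-12)/7) = 1/(7 + 726 - 20/7*(-156)) = 1/(7 + 726 + 3120/7) = 1/(8251/7) = 7/8251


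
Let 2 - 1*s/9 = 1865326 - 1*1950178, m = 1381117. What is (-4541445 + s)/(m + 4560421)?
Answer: -3777759/5941538 ≈ -0.63582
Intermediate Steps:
s = 763686 (s = 18 - 9*(1865326 - 1*1950178) = 18 - 9*(1865326 - 1950178) = 18 - 9*(-84852) = 18 + 763668 = 763686)
(-4541445 + s)/(m + 4560421) = (-4541445 + 763686)/(1381117 + 4560421) = -3777759/5941538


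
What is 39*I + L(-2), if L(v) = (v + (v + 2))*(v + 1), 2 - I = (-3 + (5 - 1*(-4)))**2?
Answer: -1324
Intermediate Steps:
I = -34 (I = 2 - (-3 + (5 - 1*(-4)))**2 = 2 - (-3 + (5 + 4))**2 = 2 - (-3 + 9)**2 = 2 - 1*6**2 = 2 - 1*36 = 2 - 36 = -34)
L(v) = (1 + v)*(2 + 2*v) (L(v) = (v + (2 + v))*(1 + v) = (2 + 2*v)*(1 + v) = (1 + v)*(2 + 2*v))
39*I + L(-2) = 39*(-34) + (2 + 2*(-2)**2 + 4*(-2)) = -1326 + (2 + 2*4 - 8) = -1326 + (2 + 8 - 8) = -1326 + 2 = -1324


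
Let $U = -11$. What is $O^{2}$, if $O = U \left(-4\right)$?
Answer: $1936$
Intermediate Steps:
$O = 44$ ($O = \left(-11\right) \left(-4\right) = 44$)
$O^{2} = 44^{2} = 1936$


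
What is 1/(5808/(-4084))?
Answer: -1021/1452 ≈ -0.70317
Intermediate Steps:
1/(5808/(-4084)) = 1/(5808*(-1/4084)) = 1/(-1452/1021) = -1021/1452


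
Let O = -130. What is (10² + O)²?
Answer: 900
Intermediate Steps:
(10² + O)² = (10² - 130)² = (100 - 130)² = (-30)² = 900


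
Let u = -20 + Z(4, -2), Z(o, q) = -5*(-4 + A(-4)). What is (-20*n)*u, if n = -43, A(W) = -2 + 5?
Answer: -12900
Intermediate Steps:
A(W) = 3
Z(o, q) = 5 (Z(o, q) = -5*(-4 + 3) = -5*(-1) = 5)
u = -15 (u = -20 + 5 = -15)
(-20*n)*u = -20*(-43)*(-15) = 860*(-15) = -12900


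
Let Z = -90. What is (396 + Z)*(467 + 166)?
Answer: 193698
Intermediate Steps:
(396 + Z)*(467 + 166) = (396 - 90)*(467 + 166) = 306*633 = 193698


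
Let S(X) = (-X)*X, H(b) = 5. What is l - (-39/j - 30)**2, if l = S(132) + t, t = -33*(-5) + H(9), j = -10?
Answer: -1793521/100 ≈ -17935.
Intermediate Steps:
S(X) = -X**2
t = 170 (t = -33*(-5) + 5 = 165 + 5 = 170)
l = -17254 (l = -1*132**2 + 170 = -1*17424 + 170 = -17424 + 170 = -17254)
l - (-39/j - 30)**2 = -17254 - (-39/(-10) - 30)**2 = -17254 - (-39*(-1/10) - 30)**2 = -17254 - (39/10 - 30)**2 = -17254 - (-261/10)**2 = -17254 - 1*68121/100 = -17254 - 68121/100 = -1793521/100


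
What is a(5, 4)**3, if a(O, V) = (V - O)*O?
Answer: -125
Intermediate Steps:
a(O, V) = O*(V - O)
a(5, 4)**3 = (5*(4 - 1*5))**3 = (5*(4 - 5))**3 = (5*(-1))**3 = (-5)**3 = -125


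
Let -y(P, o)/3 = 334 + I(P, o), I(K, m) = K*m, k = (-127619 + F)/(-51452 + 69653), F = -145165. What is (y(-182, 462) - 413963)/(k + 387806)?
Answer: -987179771/2352728074 ≈ -0.41959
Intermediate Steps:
k = -90928/6067 (k = (-127619 - 145165)/(-51452 + 69653) = -272784/18201 = -272784*1/18201 = -90928/6067 ≈ -14.987)
y(P, o) = -1002 - 3*P*o (y(P, o) = -3*(334 + P*o) = -1002 - 3*P*o)
(y(-182, 462) - 413963)/(k + 387806) = ((-1002 - 3*(-182)*462) - 413963)/(-90928/6067 + 387806) = ((-1002 + 252252) - 413963)/(2352728074/6067) = (251250 - 413963)*(6067/2352728074) = -162713*6067/2352728074 = -987179771/2352728074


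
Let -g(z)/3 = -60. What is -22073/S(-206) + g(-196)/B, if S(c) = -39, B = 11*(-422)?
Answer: 51227923/90519 ≈ 565.94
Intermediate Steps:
B = -4642
g(z) = 180 (g(z) = -3*(-60) = 180)
-22073/S(-206) + g(-196)/B = -22073/(-39) + 180/(-4642) = -22073*(-1/39) + 180*(-1/4642) = 22073/39 - 90/2321 = 51227923/90519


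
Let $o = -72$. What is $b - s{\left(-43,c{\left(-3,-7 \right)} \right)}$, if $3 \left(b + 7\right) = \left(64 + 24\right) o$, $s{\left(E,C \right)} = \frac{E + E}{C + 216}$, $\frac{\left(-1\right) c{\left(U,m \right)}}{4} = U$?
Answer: $- \frac{241523}{114} \approx -2118.6$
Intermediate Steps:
$c{\left(U,m \right)} = - 4 U$
$s{\left(E,C \right)} = \frac{2 E}{216 + C}$
$b = -2119$ ($b = -7 + \frac{\left(64 + 24\right) \left(-72\right)}{3} = -7 + \frac{88 \left(-72\right)}{3} = -7 + \frac{1}{3} \left(-6336\right) = -7 - 2112 = -2119$)
$b - s{\left(-43,c{\left(-3,-7 \right)} \right)} = -2119 - 2 \left(-43\right) \frac{1}{216 - -12} = -2119 - 2 \left(-43\right) \frac{1}{216 + 12} = -2119 - 2 \left(-43\right) \frac{1}{228} = -2119 - - \frac{43}{114} = -2119 + \frac{43}{114} = - \frac{241523}{114}$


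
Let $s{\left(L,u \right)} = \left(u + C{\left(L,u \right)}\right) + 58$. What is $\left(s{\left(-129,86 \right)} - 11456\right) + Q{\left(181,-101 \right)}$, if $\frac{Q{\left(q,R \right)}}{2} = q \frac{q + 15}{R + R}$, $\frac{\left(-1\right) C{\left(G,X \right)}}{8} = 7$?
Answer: $- \frac{1183644}{101} \approx -11719.0$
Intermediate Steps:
$C{\left(G,X \right)} = -56$ ($C{\left(G,X \right)} = \left(-8\right) 7 = -56$)
$s{\left(L,u \right)} = 2 + u$ ($s{\left(L,u \right)} = \left(u - 56\right) + 58 = \left(-56 + u\right) + 58 = 2 + u$)
$Q{\left(q,R \right)} = \frac{q \left(15 + q\right)}{R}$ ($Q{\left(q,R \right)} = 2 q \frac{q + 15}{R + R} = 2 q \frac{15 + q}{2 R} = 2 \frac{q \left(15 + q\right)}{2 R} = \frac{q \left(15 + q\right)}{R}$)
$\left(s{\left(-129,86 \right)} - 11456\right) + Q{\left(181,-101 \right)} = \left(\left(2 + 86\right) - 11456\right) + \frac{181 \left(15 + 181\right)}{-101} = \left(88 - 11456\right) + 181 \left(- \frac{1}{101}\right) 196 = -11368 - \frac{35476}{101} = - \frac{1183644}{101}$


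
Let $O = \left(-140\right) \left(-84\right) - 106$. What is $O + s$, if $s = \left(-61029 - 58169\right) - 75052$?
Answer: $-182596$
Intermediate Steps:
$O = 11654$ ($O = 11760 - 106 = 11654$)
$s = -194250$ ($s = -119198 - 75052 = -194250$)
$O + s = 11654 - 194250 = -182596$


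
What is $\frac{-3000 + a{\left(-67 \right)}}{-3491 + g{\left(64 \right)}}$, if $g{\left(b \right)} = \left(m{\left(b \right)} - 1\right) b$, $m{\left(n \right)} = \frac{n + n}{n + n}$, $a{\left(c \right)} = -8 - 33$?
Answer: $\frac{3041}{3491} \approx 0.8711$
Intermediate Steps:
$a{\left(c \right)} = -41$
$m{\left(n \right)} = 1$ ($m{\left(n \right)} = \frac{2 n}{2 n} = 2 n \frac{1}{2 n} = 1$)
$g{\left(b \right)} = 0$ ($g{\left(b \right)} = \left(1 - 1\right) b = 0 b = 0$)
$\frac{-3000 + a{\left(-67 \right)}}{-3491 + g{\left(64 \right)}} = \frac{-3000 - 41}{-3491 + 0} = - \frac{3041}{-3491} = \left(-3041\right) \left(- \frac{1}{3491}\right) = \frac{3041}{3491}$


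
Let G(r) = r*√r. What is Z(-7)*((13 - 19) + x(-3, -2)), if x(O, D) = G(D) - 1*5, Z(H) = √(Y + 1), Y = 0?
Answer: -11 - 2*I*√2 ≈ -11.0 - 2.8284*I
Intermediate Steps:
G(r) = r^(3/2)
Z(H) = 1 (Z(H) = √(0 + 1) = √1 = 1)
x(O, D) = -5 + D^(3/2) (x(O, D) = D^(3/2) - 1*5 = D^(3/2) - 5 = -5 + D^(3/2))
Z(-7)*((13 - 19) + x(-3, -2)) = 1*((13 - 19) + (-5 + (-2)^(3/2))) = 1*(-6 + (-5 - 2*I*√2)) = 1*(-11 - 2*I*√2) = -11 - 2*I*√2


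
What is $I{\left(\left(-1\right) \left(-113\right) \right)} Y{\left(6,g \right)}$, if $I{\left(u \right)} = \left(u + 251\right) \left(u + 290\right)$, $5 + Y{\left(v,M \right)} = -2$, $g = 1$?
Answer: $-1026844$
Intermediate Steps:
$Y{\left(v,M \right)} = -7$ ($Y{\left(v,M \right)} = -5 - 2 = -7$)
$I{\left(u \right)} = \left(251 + u\right) \left(290 + u\right)$
$I{\left(\left(-1\right) \left(-113\right) \right)} Y{\left(6,g \right)} = \left(72790 + \left(\left(-1\right) \left(-113\right)\right)^{2} + 541 \left(\left(-1\right) \left(-113\right)\right)\right) \left(-7\right) = \left(72790 + 113^{2} + 541 \cdot 113\right) \left(-7\right) = \left(72790 + 12769 + 61133\right) \left(-7\right) = 146692 \left(-7\right) = -1026844$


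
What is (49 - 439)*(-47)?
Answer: 18330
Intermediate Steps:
(49 - 439)*(-47) = -390*(-47) = 18330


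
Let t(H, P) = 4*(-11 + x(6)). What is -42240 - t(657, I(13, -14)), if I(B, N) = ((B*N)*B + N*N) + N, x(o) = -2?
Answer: -42188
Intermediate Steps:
I(B, N) = N + N² + N*B² (I(B, N) = (N*B² + N²) + N = (N² + N*B²) + N = N + N² + N*B²)
t(H, P) = -52 (t(H, P) = 4*(-11 - 2) = 4*(-13) = -52)
-42240 - t(657, I(13, -14)) = -42240 - 1*(-52) = -42240 + 52 = -42188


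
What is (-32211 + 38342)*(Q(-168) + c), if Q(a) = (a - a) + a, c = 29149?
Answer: 177682511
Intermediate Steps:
Q(a) = a (Q(a) = 0 + a = a)
(-32211 + 38342)*(Q(-168) + c) = (-32211 + 38342)*(-168 + 29149) = 6131*28981 = 177682511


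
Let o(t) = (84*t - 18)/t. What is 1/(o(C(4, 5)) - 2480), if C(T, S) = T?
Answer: -2/4801 ≈ -0.00041658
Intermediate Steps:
o(t) = (-18 + 84*t)/t
1/(o(C(4, 5)) - 2480) = 1/((84 - 18/4) - 2480) = 1/((84 - 18*¼) - 2480) = 1/((84 - 9/2) - 2480) = 1/(159/2 - 2480) = 1/(-4801/2) = -2/4801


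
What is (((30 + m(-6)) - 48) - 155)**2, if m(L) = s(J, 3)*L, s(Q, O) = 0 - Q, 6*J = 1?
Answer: 29584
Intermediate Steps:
J = 1/6 (J = (1/6)*1 = 1/6 ≈ 0.16667)
s(Q, O) = -Q
m(L) = -L/6 (m(L) = (-1*1/6)*L = -L/6)
(((30 + m(-6)) - 48) - 155)**2 = (((30 - 1/6*(-6)) - 48) - 155)**2 = (((30 + 1) - 48) - 155)**2 = ((31 - 48) - 155)**2 = (-17 - 155)**2 = (-172)**2 = 29584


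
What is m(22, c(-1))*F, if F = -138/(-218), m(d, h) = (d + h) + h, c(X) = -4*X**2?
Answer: 966/109 ≈ 8.8624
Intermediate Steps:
m(d, h) = d + 2*h
F = 69/109 (F = -138*(-1/218) = 69/109 ≈ 0.63303)
m(22, c(-1))*F = (22 + 2*(-4*(-1)**2))*(69/109) = (22 + 2*(-4*1))*(69/109) = (22 + 2*(-4))*(69/109) = (22 - 8)*(69/109) = 14*(69/109) = 966/109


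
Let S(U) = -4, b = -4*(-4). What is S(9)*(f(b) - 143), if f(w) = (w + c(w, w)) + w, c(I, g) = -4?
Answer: 460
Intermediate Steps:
b = 16
f(w) = -4 + 2*w (f(w) = (w - 4) + w = (-4 + w) + w = -4 + 2*w)
S(9)*(f(b) - 143) = -4*((-4 + 2*16) - 143) = -4*((-4 + 32) - 143) = -4*(28 - 143) = -4*(-115) = 460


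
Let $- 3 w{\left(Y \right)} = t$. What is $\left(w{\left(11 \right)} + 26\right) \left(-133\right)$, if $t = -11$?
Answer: $- \frac{11837}{3} \approx -3945.7$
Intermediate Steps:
$w{\left(Y \right)} = \frac{11}{3}$ ($w{\left(Y \right)} = \left(- \frac{1}{3}\right) \left(-11\right) = \frac{11}{3}$)
$\left(w{\left(11 \right)} + 26\right) \left(-133\right) = \left(\frac{11}{3} + 26\right) \left(-133\right) = \frac{89}{3} \left(-133\right) = - \frac{11837}{3}$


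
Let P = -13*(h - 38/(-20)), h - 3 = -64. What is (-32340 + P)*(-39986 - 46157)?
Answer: 27196809531/10 ≈ 2.7197e+9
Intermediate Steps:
h = -61 (h = 3 - 64 = -61)
P = 7683/10 (P = -13*(-61 - 38/(-20)) = -13*(-61 - 38*(-1/20)) = -13*(-61 + 19/10) = -13*(-591/10) = 7683/10 ≈ 768.30)
(-32340 + P)*(-39986 - 46157) = (-32340 + 7683/10)*(-39986 - 46157) = -315717/10*(-86143) = 27196809531/10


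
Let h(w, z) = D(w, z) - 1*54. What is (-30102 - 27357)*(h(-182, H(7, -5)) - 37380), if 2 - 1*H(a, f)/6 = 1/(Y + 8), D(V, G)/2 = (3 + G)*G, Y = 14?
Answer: 257859788562/121 ≈ 2.1311e+9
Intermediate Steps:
D(V, G) = 2*G*(3 + G) (D(V, G) = 2*((3 + G)*G) = 2*(G*(3 + G)) = 2*G*(3 + G))
H(a, f) = 129/11 (H(a, f) = 12 - 6/(14 + 8) = 12 - 6/22 = 12 - 6*1/22 = 12 - 3/11 = 129/11)
h(w, z) = -54 + 2*z*(3 + z) (h(w, z) = 2*z*(3 + z) - 1*54 = 2*z*(3 + z) - 54 = -54 + 2*z*(3 + z))
(-30102 - 27357)*(h(-182, H(7, -5)) - 37380) = (-30102 - 27357)*((-54 + 2*(129/11)*(3 + 129/11)) - 37380) = -57459*((-54 + 2*(129/11)*(162/11)) - 37380) = -57459*((-54 + 41796/121) - 37380) = -57459*(35262/121 - 37380) = -57459*(-4487718/121) = 257859788562/121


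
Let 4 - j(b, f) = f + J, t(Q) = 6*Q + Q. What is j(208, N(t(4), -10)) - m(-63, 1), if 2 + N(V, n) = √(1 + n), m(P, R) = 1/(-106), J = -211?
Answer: 23003/106 - 3*I ≈ 217.01 - 3.0*I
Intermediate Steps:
m(P, R) = -1/106
t(Q) = 7*Q
N(V, n) = -2 + √(1 + n)
j(b, f) = 215 - f (j(b, f) = 4 - (f - 211) = 4 - (-211 + f) = 4 + (211 - f) = 215 - f)
j(208, N(t(4), -10)) - m(-63, 1) = (215 - (-2 + √(1 - 10))) - 1*(-1/106) = (215 - (-2 + √(-9))) + 1/106 = (215 - (-2 + 3*I)) + 1/106 = (215 + (2 - 3*I)) + 1/106 = (217 - 3*I) + 1/106 = 23003/106 - 3*I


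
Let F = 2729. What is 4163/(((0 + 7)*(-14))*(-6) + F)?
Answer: 4163/3317 ≈ 1.2551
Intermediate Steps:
4163/(((0 + 7)*(-14))*(-6) + F) = 4163/(((0 + 7)*(-14))*(-6) + 2729) = 4163/((7*(-14))*(-6) + 2729) = 4163/(-98*(-6) + 2729) = 4163/(588 + 2729) = 4163/3317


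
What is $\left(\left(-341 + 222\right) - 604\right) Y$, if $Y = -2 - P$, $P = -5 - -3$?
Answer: $0$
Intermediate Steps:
$P = -2$ ($P = -5 + 3 = -2$)
$Y = 0$ ($Y = -2 - -2 = -2 + 2 = 0$)
$\left(\left(-341 + 222\right) - 604\right) Y = \left(\left(-341 + 222\right) - 604\right) 0 = \left(-119 - 604\right) 0 = \left(-723\right) 0 = 0$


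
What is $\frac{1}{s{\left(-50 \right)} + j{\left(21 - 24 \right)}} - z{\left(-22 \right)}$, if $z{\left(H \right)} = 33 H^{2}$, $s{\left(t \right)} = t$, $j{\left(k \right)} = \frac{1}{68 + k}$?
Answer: $- \frac{51893093}{3249} \approx -15972.0$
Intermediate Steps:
$\frac{1}{s{\left(-50 \right)} + j{\left(21 - 24 \right)}} - z{\left(-22 \right)} = \frac{1}{-50 + \frac{1}{68 + \left(21 - 24\right)}} - 33 \left(-22\right)^{2} = \frac{1}{-50 + \frac{1}{68 - 3}} - 33 \cdot 484 = \frac{1}{-50 + \frac{1}{65}} - 15972 = \frac{1}{- \frac{3249}{65}} - 15972 = - \frac{65}{3249} - 15972 = - \frac{51893093}{3249}$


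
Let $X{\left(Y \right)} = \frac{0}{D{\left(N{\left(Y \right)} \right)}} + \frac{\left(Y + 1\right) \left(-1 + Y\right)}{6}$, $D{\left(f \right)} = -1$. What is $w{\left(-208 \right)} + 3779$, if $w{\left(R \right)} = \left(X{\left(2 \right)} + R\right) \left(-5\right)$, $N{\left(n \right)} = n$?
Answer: $\frac{9633}{2} \approx 4816.5$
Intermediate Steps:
$X{\left(Y \right)} = \frac{\left(1 + Y\right) \left(-1 + Y\right)}{6}$ ($X{\left(Y \right)} = \frac{0}{-1} + \frac{\left(Y + 1\right) \left(-1 + Y\right)}{6} = 0 \left(-1\right) + \left(1 + Y\right) \left(-1 + Y\right) \frac{1}{6} = 0 + \frac{\left(1 + Y\right) \left(-1 + Y\right)}{6} = \frac{\left(1 + Y\right) \left(-1 + Y\right)}{6}$)
$w{\left(R \right)} = - \frac{5}{2} - 5 R$ ($w{\left(R \right)} = \left(\left(- \frac{1}{6} + \frac{2^{2}}{6}\right) + R\right) \left(-5\right) = \left(\left(- \frac{1}{6} + \frac{1}{6} \cdot 4\right) + R\right) \left(-5\right) = \left(\left(- \frac{1}{6} + \frac{2}{3}\right) + R\right) \left(-5\right) = \left(\frac{1}{2} + R\right) \left(-5\right) = - \frac{5}{2} - 5 R$)
$w{\left(-208 \right)} + 3779 = \left(- \frac{5}{2} - -1040\right) + 3779 = \left(- \frac{5}{2} + 1040\right) + 3779 = \frac{2075}{2} + 3779 = \frac{9633}{2}$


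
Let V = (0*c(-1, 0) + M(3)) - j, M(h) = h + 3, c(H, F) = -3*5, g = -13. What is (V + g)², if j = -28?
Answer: 441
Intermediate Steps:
c(H, F) = -15
M(h) = 3 + h
V = 34 (V = (0*(-15) + (3 + 3)) - 1*(-28) = (0 + 6) + 28 = 6 + 28 = 34)
(V + g)² = (34 - 13)² = 21² = 441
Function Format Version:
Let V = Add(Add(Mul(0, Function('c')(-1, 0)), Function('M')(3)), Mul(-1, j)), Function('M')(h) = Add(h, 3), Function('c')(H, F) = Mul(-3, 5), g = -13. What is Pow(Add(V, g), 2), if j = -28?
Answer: 441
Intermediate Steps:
Function('c')(H, F) = -15
Function('M')(h) = Add(3, h)
V = 34 (V = Add(Add(Mul(0, -15), Add(3, 3)), Mul(-1, -28)) = Add(Add(0, 6), 28) = Add(6, 28) = 34)
Pow(Add(V, g), 2) = Pow(Add(34, -13), 2) = Pow(21, 2) = 441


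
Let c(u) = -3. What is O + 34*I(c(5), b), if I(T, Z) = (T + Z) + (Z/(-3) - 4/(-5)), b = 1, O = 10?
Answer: -632/15 ≈ -42.133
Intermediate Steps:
I(T, Z) = ⅘ + T + 2*Z/3 (I(T, Z) = (T + Z) + (Z*(-⅓) - 4*(-⅕)) = (T + Z) + (-Z/3 + ⅘) = (T + Z) + (⅘ - Z/3) = ⅘ + T + 2*Z/3)
O + 34*I(c(5), b) = 10 + 34*(⅘ - 3 + (⅔)*1) = 10 + 34*(⅘ - 3 + ⅔) = 10 + 34*(-23/15) = 10 - 782/15 = -632/15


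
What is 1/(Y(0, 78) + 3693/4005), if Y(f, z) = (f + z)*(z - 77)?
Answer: 1335/105361 ≈ 0.012671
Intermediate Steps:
Y(f, z) = (-77 + z)*(f + z) (Y(f, z) = (f + z)*(-77 + z) = (-77 + z)*(f + z))
1/(Y(0, 78) + 3693/4005) = 1/((78² - 77*0 - 77*78 + 0*78) + 3693/4005) = 1/((6084 + 0 - 6006 + 0) + 3693*(1/4005)) = 1/(78 + 1231/1335) = 1/(105361/1335) = 1335/105361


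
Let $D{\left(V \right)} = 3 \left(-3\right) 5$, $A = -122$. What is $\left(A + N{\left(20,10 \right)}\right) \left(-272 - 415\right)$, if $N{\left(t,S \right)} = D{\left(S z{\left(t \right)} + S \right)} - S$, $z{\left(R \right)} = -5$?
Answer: $121599$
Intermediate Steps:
$D{\left(V \right)} = -45$ ($D{\left(V \right)} = \left(-9\right) 5 = -45$)
$N{\left(t,S \right)} = -45 - S$
$\left(A + N{\left(20,10 \right)}\right) \left(-272 - 415\right) = \left(-122 - 55\right) \left(-272 - 415\right) = \left(-122 - 55\right) \left(-687\right) = \left(-177\right) \left(-687\right) = 121599$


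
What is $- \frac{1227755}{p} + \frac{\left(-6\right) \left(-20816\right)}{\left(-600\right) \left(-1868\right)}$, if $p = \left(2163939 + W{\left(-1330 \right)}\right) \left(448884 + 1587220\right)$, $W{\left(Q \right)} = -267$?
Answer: $\frac{5731490705228663}{51433759672142400} \approx 0.11143$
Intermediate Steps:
$p = 4405461213888$ ($p = \left(2163939 - 267\right) \left(448884 + 1587220\right) = 2163672 \cdot 2036104 = 4405461213888$)
$- \frac{1227755}{p} + \frac{\left(-6\right) \left(-20816\right)}{\left(-600\right) \left(-1868\right)} = - \frac{1227755}{4405461213888} + \frac{\left(-6\right) \left(-20816\right)}{\left(-600\right) \left(-1868\right)} = \left(-1227755\right) \frac{1}{4405461213888} + \frac{124896}{1120800} = - \frac{1227755}{4405461213888} + 124896 \cdot \frac{1}{1120800} = - \frac{1227755}{4405461213888} + \frac{1301}{11675} = \frac{5731490705228663}{51433759672142400}$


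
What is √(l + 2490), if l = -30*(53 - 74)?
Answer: 4*√195 ≈ 55.857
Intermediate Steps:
l = 630 (l = -30*(-21) = 630)
√(l + 2490) = √(630 + 2490) = √3120 = 4*√195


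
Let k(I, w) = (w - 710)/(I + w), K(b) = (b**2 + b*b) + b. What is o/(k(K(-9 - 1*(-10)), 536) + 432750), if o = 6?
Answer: 539/38875346 ≈ 1.3865e-5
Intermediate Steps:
K(b) = b + 2*b**2 (K(b) = (b**2 + b**2) + b = 2*b**2 + b = b + 2*b**2)
k(I, w) = (-710 + w)/(I + w)
o/(k(K(-9 - 1*(-10)), 536) + 432750) = 6/((-710 + 536)/((-9 - 1*(-10))*(1 + 2*(-9 - 1*(-10))) + 536) + 432750) = 6/(-174/((-9 + 10)*(1 + 2*(-9 + 10)) + 536) + 432750) = 6/(-174/(1*(1 + 2*1) + 536) + 432750) = 6/(-174/(1*(1 + 2) + 536) + 432750) = 6/(-174/(1*3 + 536) + 432750) = 6/(-174/(3 + 536) + 432750) = 6/(-174/539 + 432750) = 6/(233252076/539) = 6*(539/233252076) = 539/38875346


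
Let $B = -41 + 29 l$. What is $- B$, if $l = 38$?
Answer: $-1061$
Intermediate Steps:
$B = 1061$ ($B = -41 + 29 \cdot 38 = -41 + 1102 = 1061$)
$- B = \left(-1\right) 1061 = -1061$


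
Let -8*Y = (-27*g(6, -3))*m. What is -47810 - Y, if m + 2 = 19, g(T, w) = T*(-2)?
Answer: -94243/2 ≈ -47122.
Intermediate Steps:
g(T, w) = -2*T
m = 17 (m = -2 + 19 = 17)
Y = -1377/2 (Y = -(-(-54)*6)*17/8 = -(-27*(-12))*17/8 = -81*17/2 = -⅛*5508 = -1377/2 ≈ -688.50)
-47810 - Y = -47810 - 1*(-1377/2) = -47810 + 1377/2 = -94243/2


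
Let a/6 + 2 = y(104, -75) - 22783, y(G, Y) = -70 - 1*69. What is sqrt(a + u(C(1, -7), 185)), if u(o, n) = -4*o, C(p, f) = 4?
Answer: 2*I*sqrt(34390) ≈ 370.89*I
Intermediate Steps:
y(G, Y) = -139 (y(G, Y) = -70 - 69 = -139)
a = -137544 (a = -12 + 6*(-139 - 22783) = -12 + 6*(-22922) = -12 - 137532 = -137544)
sqrt(a + u(C(1, -7), 185)) = sqrt(-137544 - 4*4) = sqrt(-137544 - 16) = sqrt(-137560) = 2*I*sqrt(34390)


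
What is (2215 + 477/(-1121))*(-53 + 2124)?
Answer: 270596642/59 ≈ 4.5864e+6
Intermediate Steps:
(2215 + 477/(-1121))*(-53 + 2124) = (2215 + 477*(-1/1121))*2071 = (2215 - 477/1121)*2071 = (2482538/1121)*2071 = 270596642/59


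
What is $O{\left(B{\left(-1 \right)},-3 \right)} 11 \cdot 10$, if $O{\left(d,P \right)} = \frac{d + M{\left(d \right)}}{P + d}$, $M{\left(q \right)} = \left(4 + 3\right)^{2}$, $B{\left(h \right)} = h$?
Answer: $-1320$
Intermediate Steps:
$M{\left(q \right)} = 49$ ($M{\left(q \right)} = 7^{2} = 49$)
$O{\left(d,P \right)} = \frac{49 + d}{P + d}$ ($O{\left(d,P \right)} = \frac{d + 49}{P + d} = \frac{49 + d}{P + d}$)
$O{\left(B{\left(-1 \right)},-3 \right)} 11 \cdot 10 = \frac{49 - 1}{-3 - 1} \cdot 11 \cdot 10 = \frac{1}{-4} \cdot 48 \cdot 11 \cdot 10 = \left(- \frac{1}{4}\right) 48 \cdot 11 \cdot 10 = \left(-12\right) 11 \cdot 10 = \left(-132\right) 10 = -1320$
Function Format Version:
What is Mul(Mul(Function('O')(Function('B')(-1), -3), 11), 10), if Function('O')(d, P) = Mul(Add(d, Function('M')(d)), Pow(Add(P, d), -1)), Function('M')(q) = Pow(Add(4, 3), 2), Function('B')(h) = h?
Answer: -1320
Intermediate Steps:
Function('M')(q) = 49 (Function('M')(q) = Pow(7, 2) = 49)
Function('O')(d, P) = Mul(Pow(Add(P, d), -1), Add(49, d)) (Function('O')(d, P) = Mul(Add(d, 49), Pow(Add(P, d), -1)) = Mul(Add(49, d), Pow(Add(P, d), -1)) = Mul(Pow(Add(P, d), -1), Add(49, d)))
Mul(Mul(Function('O')(Function('B')(-1), -3), 11), 10) = Mul(Mul(Mul(Pow(Add(-3, -1), -1), Add(49, -1)), 11), 10) = Mul(Mul(Mul(Pow(-4, -1), 48), 11), 10) = Mul(Mul(Mul(Rational(-1, 4), 48), 11), 10) = Mul(Mul(-12, 11), 10) = Mul(-132, 10) = -1320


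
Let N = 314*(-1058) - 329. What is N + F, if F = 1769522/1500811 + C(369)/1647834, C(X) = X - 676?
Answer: -822400039462216963/2473087393374 ≈ -3.3254e+5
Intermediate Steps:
C(X) = -676 + X
F = 2915417766371/2473087393374 (F = 1769522/1500811 + (-676 + 369)/1647834 = 1769522*(1/1500811) - 307*1/1647834 = 1769522/1500811 - 307/1647834 = 2915417766371/2473087393374 ≈ 1.1789)
N = -332541 (N = -332212 - 329 = -332541)
N + F = -332541 + 2915417766371/2473087393374 = -822400039462216963/2473087393374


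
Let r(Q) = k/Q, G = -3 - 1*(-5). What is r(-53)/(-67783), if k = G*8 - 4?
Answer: 12/3592499 ≈ 3.3403e-6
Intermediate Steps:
G = 2 (G = -3 + 5 = 2)
k = 12 (k = 2*8 - 4 = 16 - 4 = 12)
r(Q) = 12/Q
r(-53)/(-67783) = (12/(-53))/(-67783) = (12*(-1/53))*(-1/67783) = -12/53*(-1/67783) = 12/3592499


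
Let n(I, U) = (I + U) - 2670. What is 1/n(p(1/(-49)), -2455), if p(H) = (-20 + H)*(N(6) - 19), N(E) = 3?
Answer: -49/235429 ≈ -0.00020813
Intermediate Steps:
p(H) = 320 - 16*H (p(H) = (-20 + H)*(3 - 19) = (-20 + H)*(-16) = 320 - 16*H)
n(I, U) = -2670 + I + U
1/n(p(1/(-49)), -2455) = 1/(-2670 + (320 - 16/(-49)) - 2455) = 1/(-2670 + (320 - 16*(-1/49)) - 2455) = 1/(-2670 + (320 + 16/49) - 2455) = 1/(-2670 + 15696/49 - 2455) = 1/(-235429/49) = -49/235429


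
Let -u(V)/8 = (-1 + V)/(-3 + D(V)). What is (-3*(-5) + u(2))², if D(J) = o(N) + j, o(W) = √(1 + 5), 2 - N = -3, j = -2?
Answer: 106009/361 + 5200*√6/361 ≈ 328.94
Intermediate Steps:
N = 5 (N = 2 - 1*(-3) = 2 + 3 = 5)
o(W) = √6
D(J) = -2 + √6 (D(J) = √6 - 2 = -2 + √6)
u(V) = -8*(-1 + V)/(-5 + √6) (u(V) = -8*(-1 + V)/(-3 + (-2 + √6)) = -8*(-1 + V)/(-5 + √6))
(-3*(-5) + u(2))² = (-3*(-5) + 8*(-1 + 2)/(5 - √6))² = (15 + 8*1/(5 - √6))² = (15 + 8/(5 - √6))²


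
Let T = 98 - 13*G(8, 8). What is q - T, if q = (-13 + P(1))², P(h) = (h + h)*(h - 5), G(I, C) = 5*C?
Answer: 863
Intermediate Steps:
P(h) = 2*h*(-5 + h) (P(h) = (2*h)*(-5 + h) = 2*h*(-5 + h))
q = 441 (q = (-13 + 2*1*(-5 + 1))² = (-13 + 2*1*(-4))² = (-13 - 8)² = (-21)² = 441)
T = -422 (T = 98 - 65*8 = 98 - 13*40 = 98 - 520 = -422)
q - T = 441 - 1*(-422) = 441 + 422 = 863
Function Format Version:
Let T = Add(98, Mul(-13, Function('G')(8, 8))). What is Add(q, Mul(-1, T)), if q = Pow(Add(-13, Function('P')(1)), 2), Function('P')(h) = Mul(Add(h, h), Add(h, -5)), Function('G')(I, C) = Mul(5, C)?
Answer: 863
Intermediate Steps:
Function('P')(h) = Mul(2, h, Add(-5, h)) (Function('P')(h) = Mul(Mul(2, h), Add(-5, h)) = Mul(2, h, Add(-5, h)))
q = 441 (q = Pow(Add(-13, Mul(2, 1, Add(-5, 1))), 2) = Pow(Add(-13, Mul(2, 1, -4)), 2) = Pow(Add(-13, -8), 2) = Pow(-21, 2) = 441)
T = -422 (T = Add(98, Mul(-13, Mul(5, 8))) = Add(98, Mul(-13, 40)) = Add(98, -520) = -422)
Add(q, Mul(-1, T)) = Add(441, Mul(-1, -422)) = Add(441, 422) = 863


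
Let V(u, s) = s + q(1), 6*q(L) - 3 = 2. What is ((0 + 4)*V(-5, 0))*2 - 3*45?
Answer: -385/3 ≈ -128.33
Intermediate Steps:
q(L) = 5/6 (q(L) = 1/2 + (1/6)*2 = 1/2 + 1/3 = 5/6)
V(u, s) = 5/6 + s (V(u, s) = s + 5/6 = 5/6 + s)
((0 + 4)*V(-5, 0))*2 - 3*45 = ((0 + 4)*(5/6 + 0))*2 - 3*45 = (4*(5/6))*2 - 135 = (10/3)*2 - 135 = 20/3 - 135 = -385/3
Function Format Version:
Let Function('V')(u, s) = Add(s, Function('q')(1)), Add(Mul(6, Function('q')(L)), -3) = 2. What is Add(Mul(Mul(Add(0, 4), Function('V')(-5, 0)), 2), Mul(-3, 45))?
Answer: Rational(-385, 3) ≈ -128.33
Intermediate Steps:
Function('q')(L) = Rational(5, 6) (Function('q')(L) = Add(Rational(1, 2), Mul(Rational(1, 6), 2)) = Add(Rational(1, 2), Rational(1, 3)) = Rational(5, 6))
Function('V')(u, s) = Add(Rational(5, 6), s) (Function('V')(u, s) = Add(s, Rational(5, 6)) = Add(Rational(5, 6), s))
Add(Mul(Mul(Add(0, 4), Function('V')(-5, 0)), 2), Mul(-3, 45)) = Add(Mul(Mul(Add(0, 4), Add(Rational(5, 6), 0)), 2), Mul(-3, 45)) = Add(Mul(Mul(4, Rational(5, 6)), 2), -135) = Add(Mul(Rational(10, 3), 2), -135) = Add(Rational(20, 3), -135) = Rational(-385, 3)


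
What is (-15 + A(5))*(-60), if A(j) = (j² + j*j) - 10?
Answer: -1500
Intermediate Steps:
A(j) = -10 + 2*j² (A(j) = (j² + j²) - 10 = 2*j² - 10 = -10 + 2*j²)
(-15 + A(5))*(-60) = (-15 + (-10 + 2*5²))*(-60) = (-15 + (-10 + 2*25))*(-60) = (-15 + (-10 + 50))*(-60) = (-15 + 40)*(-60) = 25*(-60) = -1500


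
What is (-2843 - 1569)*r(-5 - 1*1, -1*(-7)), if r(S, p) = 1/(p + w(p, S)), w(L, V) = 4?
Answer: -4412/11 ≈ -401.09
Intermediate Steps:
r(S, p) = 1/(4 + p) (r(S, p) = 1/(p + 4) = 1/(4 + p))
(-2843 - 1569)*r(-5 - 1*1, -1*(-7)) = (-2843 - 1569)/(4 - 1*(-7)) = -4412/(4 + 7) = -4412/11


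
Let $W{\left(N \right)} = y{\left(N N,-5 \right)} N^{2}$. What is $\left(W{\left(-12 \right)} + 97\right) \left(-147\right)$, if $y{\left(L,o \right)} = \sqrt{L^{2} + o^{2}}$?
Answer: $-14259 - 21168 \sqrt{20761} \approx -3.0643 \cdot 10^{6}$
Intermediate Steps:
$W{\left(N \right)} = N^{2} \sqrt{25 + N^{4}}$ ($W{\left(N \right)} = \sqrt{\left(N N\right)^{2} + \left(-5\right)^{2}} N^{2} = \sqrt{\left(N^{2}\right)^{2} + 25} N^{2} = \sqrt{N^{4} + 25} N^{2} = \sqrt{25 + N^{4}} N^{2} = N^{2} \sqrt{25 + N^{4}}$)
$\left(W{\left(-12 \right)} + 97\right) \left(-147\right) = \left(\left(-12\right)^{2} \sqrt{25 + \left(-12\right)^{4}} + 97\right) \left(-147\right) = \left(144 \sqrt{25 + 20736} + 97\right) \left(-147\right) = \left(144 \sqrt{20761} + 97\right) \left(-147\right) = \left(97 + 144 \sqrt{20761}\right) \left(-147\right) = -14259 - 21168 \sqrt{20761}$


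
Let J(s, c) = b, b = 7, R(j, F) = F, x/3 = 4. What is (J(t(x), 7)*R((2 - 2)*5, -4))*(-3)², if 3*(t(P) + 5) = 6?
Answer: -252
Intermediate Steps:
x = 12 (x = 3*4 = 12)
t(P) = -3 (t(P) = -5 + (⅓)*6 = -5 + 2 = -3)
J(s, c) = 7
(J(t(x), 7)*R((2 - 2)*5, -4))*(-3)² = (7*(-4))*(-3)² = -28*9 = -252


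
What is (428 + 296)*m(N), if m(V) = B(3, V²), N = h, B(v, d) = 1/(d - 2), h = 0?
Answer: -362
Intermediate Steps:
B(v, d) = 1/(-2 + d)
N = 0
m(V) = 1/(-2 + V²)
(428 + 296)*m(N) = (428 + 296)/(-2 + 0²) = 724/(-2 + 0) = 724/(-2) = 724*(-½) = -362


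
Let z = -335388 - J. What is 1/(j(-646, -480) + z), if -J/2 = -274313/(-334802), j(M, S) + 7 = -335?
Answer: -12877/4323174109 ≈ -2.9786e-6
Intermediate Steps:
j(M, S) = -342 (j(M, S) = -7 - 335 = -342)
J = -21101/12877 (J = -(-548626)/(-334802) = -(-548626)*(-1)/334802 = -2*21101/25754 = -21101/12877 ≈ -1.6387)
z = -4318770175/12877 (z = -335388 - 1*(-21101/12877) = -335388 + 21101/12877 = -4318770175/12877 ≈ -3.3539e+5)
1/(j(-646, -480) + z) = 1/(-342 - 4318770175/12877) = 1/(-4323174109/12877) = -12877/4323174109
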